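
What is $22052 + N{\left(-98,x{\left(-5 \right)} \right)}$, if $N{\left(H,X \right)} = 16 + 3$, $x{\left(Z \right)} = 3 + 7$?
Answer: $22071$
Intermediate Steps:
$x{\left(Z \right)} = 10$
$N{\left(H,X \right)} = 19$
$22052 + N{\left(-98,x{\left(-5 \right)} \right)} = 22052 + 19 = 22071$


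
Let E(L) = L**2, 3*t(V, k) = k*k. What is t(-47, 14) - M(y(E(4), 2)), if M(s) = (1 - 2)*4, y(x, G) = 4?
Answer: 208/3 ≈ 69.333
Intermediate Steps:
t(V, k) = k**2/3 (t(V, k) = (k*k)/3 = k**2/3)
M(s) = -4 (M(s) = -1*4 = -4)
t(-47, 14) - M(y(E(4), 2)) = (1/3)*14**2 - 1*(-4) = (1/3)*196 + 4 = 196/3 + 4 = 208/3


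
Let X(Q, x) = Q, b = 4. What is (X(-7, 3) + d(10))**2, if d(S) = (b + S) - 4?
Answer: 9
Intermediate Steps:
d(S) = S (d(S) = (4 + S) - 4 = S)
(X(-7, 3) + d(10))**2 = (-7 + 10)**2 = 3**2 = 9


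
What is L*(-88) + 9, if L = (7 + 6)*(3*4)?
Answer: -13719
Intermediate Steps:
L = 156 (L = 13*12 = 156)
L*(-88) + 9 = 156*(-88) + 9 = -13728 + 9 = -13719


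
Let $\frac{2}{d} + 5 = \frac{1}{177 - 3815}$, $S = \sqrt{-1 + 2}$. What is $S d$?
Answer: $- \frac{7276}{18191} \approx -0.39998$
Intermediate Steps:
$S = 1$ ($S = \sqrt{1} = 1$)
$d = - \frac{7276}{18191}$ ($d = \frac{2}{-5 + \frac{1}{177 - 3815}} = \frac{2}{-5 + \frac{1}{-3638}} = \frac{2}{-5 - \frac{1}{3638}} = \frac{2}{- \frac{18191}{3638}} = 2 \left(- \frac{3638}{18191}\right) = - \frac{7276}{18191} \approx -0.39998$)
$S d = 1 \left(- \frac{7276}{18191}\right) = - \frac{7276}{18191}$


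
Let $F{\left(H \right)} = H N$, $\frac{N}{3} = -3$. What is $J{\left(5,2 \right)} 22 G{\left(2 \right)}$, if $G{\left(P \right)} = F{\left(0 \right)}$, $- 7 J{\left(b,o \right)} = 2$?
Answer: $0$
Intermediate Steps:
$N = -9$ ($N = 3 \left(-3\right) = -9$)
$J{\left(b,o \right)} = - \frac{2}{7}$ ($J{\left(b,o \right)} = \left(- \frac{1}{7}\right) 2 = - \frac{2}{7}$)
$F{\left(H \right)} = - 9 H$ ($F{\left(H \right)} = H \left(-9\right) = - 9 H$)
$G{\left(P \right)} = 0$ ($G{\left(P \right)} = \left(-9\right) 0 = 0$)
$J{\left(5,2 \right)} 22 G{\left(2 \right)} = \left(- \frac{2}{7}\right) 22 \cdot 0 = \left(- \frac{44}{7}\right) 0 = 0$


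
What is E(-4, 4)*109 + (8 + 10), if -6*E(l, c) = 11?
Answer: -1091/6 ≈ -181.83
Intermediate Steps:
E(l, c) = -11/6 (E(l, c) = -1/6*11 = -11/6)
E(-4, 4)*109 + (8 + 10) = -11/6*109 + (8 + 10) = -1199/6 + 18 = -1091/6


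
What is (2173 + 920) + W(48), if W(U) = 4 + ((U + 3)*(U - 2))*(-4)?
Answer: -6287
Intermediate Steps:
W(U) = 4 - 4*(-2 + U)*(3 + U) (W(U) = 4 + ((3 + U)*(-2 + U))*(-4) = 4 + ((-2 + U)*(3 + U))*(-4) = 4 - 4*(-2 + U)*(3 + U))
(2173 + 920) + W(48) = (2173 + 920) + (28 - 4*48 - 4*48²) = 3093 + (28 - 192 - 4*2304) = 3093 + (28 - 192 - 9216) = 3093 - 9380 = -6287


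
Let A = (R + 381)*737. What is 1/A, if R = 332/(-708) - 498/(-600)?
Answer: 17700/4974817067 ≈ 3.5579e-6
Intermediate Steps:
R = 6391/17700 (R = 332*(-1/708) - 498*(-1/600) = -83/177 + 83/100 = 6391/17700 ≈ 0.36107)
A = 4974817067/17700 (A = (6391/17700 + 381)*737 = (6750091/17700)*737 = 4974817067/17700 ≈ 2.8106e+5)
1/A = 1/(4974817067/17700) = 17700/4974817067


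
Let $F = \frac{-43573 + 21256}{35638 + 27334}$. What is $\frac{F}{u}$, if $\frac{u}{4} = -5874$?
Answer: $\frac{43}{2850848} \approx 1.5083 \cdot 10^{-5}$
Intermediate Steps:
$u = -23496$ ($u = 4 \left(-5874\right) = -23496$)
$F = - \frac{129}{364}$ ($F = - \frac{22317}{62972} = \left(-22317\right) \frac{1}{62972} = - \frac{129}{364} \approx -0.3544$)
$\frac{F}{u} = - \frac{129}{364 \left(-23496\right)} = \left(- \frac{129}{364}\right) \left(- \frac{1}{23496}\right) = \frac{43}{2850848}$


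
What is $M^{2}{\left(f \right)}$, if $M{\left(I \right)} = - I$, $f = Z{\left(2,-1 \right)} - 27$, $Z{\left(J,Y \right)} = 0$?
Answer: $729$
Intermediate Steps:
$f = -27$ ($f = 0 - 27 = -27$)
$M^{2}{\left(f \right)} = \left(\left(-1\right) \left(-27\right)\right)^{2} = 27^{2} = 729$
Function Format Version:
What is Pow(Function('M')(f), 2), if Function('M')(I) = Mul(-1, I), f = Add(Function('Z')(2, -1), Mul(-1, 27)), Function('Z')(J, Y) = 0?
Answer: 729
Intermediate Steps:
f = -27 (f = Add(0, Mul(-1, 27)) = Add(0, -27) = -27)
Pow(Function('M')(f), 2) = Pow(Mul(-1, -27), 2) = Pow(27, 2) = 729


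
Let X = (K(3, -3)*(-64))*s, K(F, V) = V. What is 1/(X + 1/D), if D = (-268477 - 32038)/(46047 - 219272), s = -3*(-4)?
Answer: 60103/138511957 ≈ 0.00043392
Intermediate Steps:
s = 12
D = 60103/34645 (D = -300515/(-173225) = -300515*(-1/173225) = 60103/34645 ≈ 1.7348)
X = 2304 (X = -3*(-64)*12 = 192*12 = 2304)
1/(X + 1/D) = 1/(2304 + 1/(60103/34645)) = 1/(2304 + 34645/60103) = 1/(138511957/60103) = 60103/138511957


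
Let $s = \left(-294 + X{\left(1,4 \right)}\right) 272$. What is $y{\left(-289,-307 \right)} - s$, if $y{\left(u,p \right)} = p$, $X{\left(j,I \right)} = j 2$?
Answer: $79117$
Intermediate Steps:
$X{\left(j,I \right)} = 2 j$
$s = -79424$ ($s = \left(-294 + 2 \cdot 1\right) 272 = \left(-294 + 2\right) 272 = \left(-292\right) 272 = -79424$)
$y{\left(-289,-307 \right)} - s = -307 - -79424 = -307 + 79424 = 79117$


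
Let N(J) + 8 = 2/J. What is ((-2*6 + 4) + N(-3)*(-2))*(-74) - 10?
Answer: -2102/3 ≈ -700.67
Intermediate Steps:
N(J) = -8 + 2/J
((-2*6 + 4) + N(-3)*(-2))*(-74) - 10 = ((-2*6 + 4) + (-8 + 2/(-3))*(-2))*(-74) - 10 = ((-12 + 4) + (-8 + 2*(-⅓))*(-2))*(-74) - 10 = (-8 + (-8 - ⅔)*(-2))*(-74) - 10 = (-8 - 26/3*(-2))*(-74) - 10 = (-8 + 52/3)*(-74) - 10 = (28/3)*(-74) - 10 = -2072/3 - 10 = -2102/3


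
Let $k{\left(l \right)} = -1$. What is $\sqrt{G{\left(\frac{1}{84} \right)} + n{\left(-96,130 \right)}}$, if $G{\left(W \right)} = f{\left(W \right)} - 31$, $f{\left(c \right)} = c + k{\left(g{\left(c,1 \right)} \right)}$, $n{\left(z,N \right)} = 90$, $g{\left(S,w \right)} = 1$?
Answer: $\frac{\sqrt{102333}}{42} \approx 7.6166$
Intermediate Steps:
$f{\left(c \right)} = -1 + c$ ($f{\left(c \right)} = c - 1 = -1 + c$)
$G{\left(W \right)} = -32 + W$ ($G{\left(W \right)} = \left(-1 + W\right) - 31 = -32 + W$)
$\sqrt{G{\left(\frac{1}{84} \right)} + n{\left(-96,130 \right)}} = \sqrt{\left(-32 + \frac{1}{84}\right) + 90} = \sqrt{- \frac{2687}{84} + 90} = \sqrt{\frac{4873}{84}} = \frac{\sqrt{102333}}{42}$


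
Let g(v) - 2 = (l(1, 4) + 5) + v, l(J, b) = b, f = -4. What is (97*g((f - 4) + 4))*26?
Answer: 17654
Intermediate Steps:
g(v) = 11 + v (g(v) = 2 + ((4 + 5) + v) = 2 + (9 + v) = 11 + v)
(97*g((f - 4) + 4))*26 = (97*(11 + ((-4 - 4) + 4)))*26 = (97*(11 + (-8 + 4)))*26 = (97*(11 - 4))*26 = (97*7)*26 = 679*26 = 17654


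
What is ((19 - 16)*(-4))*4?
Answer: -48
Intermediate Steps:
((19 - 16)*(-4))*4 = (3*(-4))*4 = -12*4 = -48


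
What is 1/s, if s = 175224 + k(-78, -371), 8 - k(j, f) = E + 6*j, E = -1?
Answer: 1/175701 ≈ 5.6915e-6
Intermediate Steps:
k(j, f) = 9 - 6*j (k(j, f) = 8 - (-1 + 6*j) = 8 + (1 - 6*j) = 9 - 6*j)
s = 175701 (s = 175224 + (9 - 6*(-78)) = 175224 + (9 + 468) = 175224 + 477 = 175701)
1/s = 1/175701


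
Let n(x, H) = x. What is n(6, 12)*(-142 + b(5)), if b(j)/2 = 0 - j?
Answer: -912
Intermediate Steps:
b(j) = -2*j (b(j) = 2*(0 - j) = 2*(-j) = -2*j)
n(6, 12)*(-142 + b(5)) = 6*(-142 - 2*5) = 6*(-142 - 10) = 6*(-152) = -912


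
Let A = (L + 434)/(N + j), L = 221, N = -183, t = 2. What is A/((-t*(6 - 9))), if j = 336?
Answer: 655/918 ≈ 0.71351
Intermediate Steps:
A = 655/153 (A = (221 + 434)/(-183 + 336) = 655/153 ≈ 4.2810)
A/((-t*(6 - 9))) = 655/(153*((-2*(6 - 9)))) = 655/(153*((-2*(-3)))) = 655/(153*((-1*(-6)))) = (655/153)/6 = (655/153)*(⅙) = 655/918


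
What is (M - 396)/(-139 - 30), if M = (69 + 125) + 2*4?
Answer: 194/169 ≈ 1.1479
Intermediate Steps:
M = 202 (M = 194 + 8 = 202)
(M - 396)/(-139 - 30) = (202 - 396)/(-139 - 30) = -194/(-169) = -194*(-1/169) = 194/169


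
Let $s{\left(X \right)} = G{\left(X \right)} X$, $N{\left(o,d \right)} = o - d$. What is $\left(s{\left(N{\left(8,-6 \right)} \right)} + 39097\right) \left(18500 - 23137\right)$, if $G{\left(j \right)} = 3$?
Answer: $-181487543$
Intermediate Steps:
$s{\left(X \right)} = 3 X$
$\left(s{\left(N{\left(8,-6 \right)} \right)} + 39097\right) \left(18500 - 23137\right) = \left(3 \left(8 - -6\right) + 39097\right) \left(18500 - 23137\right) = \left(3 \left(8 + 6\right) + 39097\right) \left(-4637\right) = \left(3 \cdot 14 + 39097\right) \left(-4637\right) = \left(42 + 39097\right) \left(-4637\right) = 39139 \left(-4637\right) = -181487543$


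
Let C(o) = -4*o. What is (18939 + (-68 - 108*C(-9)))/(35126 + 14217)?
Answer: 14983/49343 ≈ 0.30365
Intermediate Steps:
(18939 + (-68 - 108*C(-9)))/(35126 + 14217) = (18939 + (-68 - (-432)*(-9)))/(35126 + 14217) = (18939 + (-68 - 108*36))/49343 = (18939 + (-68 - 3888))*(1/49343) = (18939 - 3956)*(1/49343) = 14983*(1/49343) = 14983/49343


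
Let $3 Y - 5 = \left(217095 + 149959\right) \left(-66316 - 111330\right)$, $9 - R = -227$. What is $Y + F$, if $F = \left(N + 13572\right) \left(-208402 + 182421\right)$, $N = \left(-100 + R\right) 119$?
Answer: $- \frac{67524946787}{3} \approx -2.2508 \cdot 10^{10}$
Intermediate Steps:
$R = 236$ ($R = 9 - -227 = 9 + 227 = 236$)
$N = 16184$ ($N = \left(-100 + 236\right) 119 = 136 \cdot 119 = 16184$)
$F = -773090636$ ($F = \left(16184 + 13572\right) \left(-208402 + 182421\right) = 29756 \left(-25981\right) = -773090636$)
$Y = - \frac{65205674879}{3}$ ($Y = \frac{5}{3} + \frac{\left(217095 + 149959\right) \left(-66316 - 111330\right)}{3} = \frac{5}{3} + \frac{367054 \left(-177646\right)}{3} = \frac{5}{3} + \frac{1}{3} \left(-65205674884\right) = \frac{5}{3} - \frac{65205674884}{3} = - \frac{65205674879}{3} \approx -2.1735 \cdot 10^{10}$)
$Y + F = - \frac{65205674879}{3} - 773090636 = - \frac{67524946787}{3}$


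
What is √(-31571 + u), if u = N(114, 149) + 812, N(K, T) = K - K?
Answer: I*√30759 ≈ 175.38*I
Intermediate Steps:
N(K, T) = 0
u = 812 (u = 0 + 812 = 812)
√(-31571 + u) = √(-31571 + 812) = √(-30759) = I*√30759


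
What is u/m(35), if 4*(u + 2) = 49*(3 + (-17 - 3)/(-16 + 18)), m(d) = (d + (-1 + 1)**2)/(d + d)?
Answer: -351/2 ≈ -175.50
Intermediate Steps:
m(d) = 1/2 (m(d) = (d + 0**2)/((2*d)) = (d + 0)*(1/(2*d)) = d*(1/(2*d)) = 1/2)
u = -351/4 (u = -2 + (49*(3 + (-17 - 3)/(-16 + 18)))/4 = -2 + (49*(3 - 20/2))/4 = -2 + (49*(3 - 20*1/2))/4 = -2 + (49*(3 - 10))/4 = -2 + (49*(-7))/4 = -2 + (1/4)*(-343) = -2 - 343/4 = -351/4 ≈ -87.750)
u/m(35) = -351/(4*1/2) = -351/4*2 = -351/2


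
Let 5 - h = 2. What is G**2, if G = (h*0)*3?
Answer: 0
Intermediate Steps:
h = 3 (h = 5 - 1*2 = 5 - 2 = 3)
G = 0 (G = (3*0)*3 = 0*3 = 0)
G**2 = 0**2 = 0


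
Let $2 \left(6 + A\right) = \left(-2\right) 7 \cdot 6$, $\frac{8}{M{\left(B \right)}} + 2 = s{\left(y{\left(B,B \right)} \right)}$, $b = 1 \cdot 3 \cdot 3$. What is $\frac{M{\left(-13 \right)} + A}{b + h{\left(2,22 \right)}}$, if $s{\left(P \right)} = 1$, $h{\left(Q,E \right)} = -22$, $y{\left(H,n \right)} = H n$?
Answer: $\frac{56}{13} \approx 4.3077$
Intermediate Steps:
$b = 9$ ($b = 3 \cdot 3 = 9$)
$M{\left(B \right)} = -8$ ($M{\left(B \right)} = \frac{8}{-2 + 1} = \frac{8}{-1} = 8 \left(-1\right) = -8$)
$A = -48$ ($A = -6 + \frac{\left(-2\right) 7 \cdot 6}{2} = -6 + \frac{\left(-14\right) 6}{2} = -6 + \frac{1}{2} \left(-84\right) = -6 - 42 = -48$)
$\frac{M{\left(-13 \right)} + A}{b + h{\left(2,22 \right)}} = \frac{-8 - 48}{9 - 22} = - \frac{56}{-13} = \left(-56\right) \left(- \frac{1}{13}\right) = \frac{56}{13}$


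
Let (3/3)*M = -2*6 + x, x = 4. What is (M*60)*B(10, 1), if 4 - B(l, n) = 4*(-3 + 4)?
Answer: 0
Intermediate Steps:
B(l, n) = 0 (B(l, n) = 4 - 4*(-3 + 4) = 4 - 4 = 0)
M = -8 (M = -2*6 + 4 = -12 + 4 = -8)
(M*60)*B(10, 1) = -8*60*0 = -480*0 = 0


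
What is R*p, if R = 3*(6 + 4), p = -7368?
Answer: -221040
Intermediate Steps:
R = 30 (R = 3*10 = 30)
R*p = 30*(-7368) = -221040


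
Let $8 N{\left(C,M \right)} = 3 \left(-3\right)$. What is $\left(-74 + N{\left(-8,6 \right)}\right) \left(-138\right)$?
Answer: $\frac{41469}{4} \approx 10367.0$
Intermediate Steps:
$N{\left(C,M \right)} = - \frac{9}{8}$ ($N{\left(C,M \right)} = \frac{3 \left(-3\right)}{8} = \frac{1}{8} \left(-9\right) = - \frac{9}{8}$)
$\left(-74 + N{\left(-8,6 \right)}\right) \left(-138\right) = \left(-74 - \frac{9}{8}\right) \left(-138\right) = \left(- \frac{601}{8}\right) \left(-138\right) = \frac{41469}{4}$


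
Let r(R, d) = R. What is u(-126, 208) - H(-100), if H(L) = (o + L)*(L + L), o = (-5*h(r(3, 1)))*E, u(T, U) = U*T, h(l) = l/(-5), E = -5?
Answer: -49208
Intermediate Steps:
h(l) = -l/5 (h(l) = l*(-⅕) = -l/5)
u(T, U) = T*U
o = -15 (o = -(-1)*3*(-5) = -5*(-⅗)*(-5) = 3*(-5) = -15)
H(L) = 2*L*(-15 + L) (H(L) = (-15 + L)*(L + L) = (-15 + L)*(2*L) = 2*L*(-15 + L))
u(-126, 208) - H(-100) = -126*208 - 2*(-100)*(-15 - 100) = -26208 - 2*(-100)*(-115) = -26208 - 1*23000 = -26208 - 23000 = -49208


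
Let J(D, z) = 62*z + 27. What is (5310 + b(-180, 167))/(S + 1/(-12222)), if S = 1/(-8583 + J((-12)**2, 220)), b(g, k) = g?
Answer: 159380502120/3569 ≈ 4.4657e+7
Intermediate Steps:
J(D, z) = 27 + 62*z
S = 1/5084 (S = 1/(-8583 + (27 + 62*220)) = 1/(-8583 + (27 + 13640)) = 1/(-8583 + 13667) = 1/5084 ≈ 0.00019670)
(5310 + b(-180, 167))/(S + 1/(-12222)) = (5310 - 180)/(1/5084 + 1/(-12222)) = 5130/(1/5084 - 1/12222) = 5130/(3569/31068324) = 5130*(31068324/3569) = 159380502120/3569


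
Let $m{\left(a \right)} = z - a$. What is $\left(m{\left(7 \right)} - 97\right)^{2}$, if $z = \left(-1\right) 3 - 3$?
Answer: $12100$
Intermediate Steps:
$z = -6$ ($z = -3 - 3 = -6$)
$m{\left(a \right)} = -6 - a$
$\left(m{\left(7 \right)} - 97\right)^{2} = \left(\left(-6 - 7\right) - 97\right)^{2} = \left(-13 - 97\right)^{2} = \left(-110\right)^{2} = 12100$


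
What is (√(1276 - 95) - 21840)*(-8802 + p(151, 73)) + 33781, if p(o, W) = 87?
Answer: 190369381 - 8715*√1181 ≈ 1.9007e+8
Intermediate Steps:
(√(1276 - 95) - 21840)*(-8802 + p(151, 73)) + 33781 = (√(1276 - 95) - 21840)*(-8802 + 87) + 33781 = (√1181 - 21840)*(-8715) + 33781 = (-21840 + √1181)*(-8715) + 33781 = (190335600 - 8715*√1181) + 33781 = 190369381 - 8715*√1181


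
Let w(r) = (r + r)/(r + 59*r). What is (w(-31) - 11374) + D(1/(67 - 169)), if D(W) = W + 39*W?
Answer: -1933641/170 ≈ -11374.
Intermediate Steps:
w(r) = 1/30 (w(r) = (2*r)/((60*r)) = (2*r)*(1/(60*r)) = 1/30)
D(W) = 40*W
(w(-31) - 11374) + D(1/(67 - 169)) = (1/30 - 11374) + 40/(67 - 169) = -341219/30 + 40/(-102) = -341219/30 + 40*(-1/102) = -341219/30 - 20/51 = -1933641/170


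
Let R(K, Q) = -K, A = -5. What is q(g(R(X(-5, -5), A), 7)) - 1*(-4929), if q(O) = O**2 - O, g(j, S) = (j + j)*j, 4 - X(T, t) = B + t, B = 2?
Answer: 14435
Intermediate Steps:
X(T, t) = 2 - t (X(T, t) = 4 - (2 + t) = 4 + (-2 - t) = 2 - t)
g(j, S) = 2*j**2 (g(j, S) = (2*j)*j = 2*j**2)
q(g(R(X(-5, -5), A), 7)) - 1*(-4929) = (2*(-(2 - 1*(-5)))**2)*(-1 + 2*(-(2 - 1*(-5)))**2) - 1*(-4929) = (2*(-(2 + 5))**2)*(-1 + 2*(-(2 + 5))**2) + 4929 = (2*(-1*7)**2)*(-1 + 2*(-1*7)**2) + 4929 = (2*(-7)**2)*(-1 + 2*(-7)**2) + 4929 = (2*49)*(-1 + 2*49) + 4929 = 98*(-1 + 98) + 4929 = 98*97 + 4929 = 9506 + 4929 = 14435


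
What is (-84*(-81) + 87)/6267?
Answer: 2297/2089 ≈ 1.0996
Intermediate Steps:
(-84*(-81) + 87)/6267 = (6804 + 87)*(1/6267) = 6891*(1/6267) = 2297/2089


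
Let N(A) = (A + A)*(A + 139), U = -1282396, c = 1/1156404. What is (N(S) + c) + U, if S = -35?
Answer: -1491386485103/1156404 ≈ -1.2897e+6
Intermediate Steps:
c = 1/1156404 ≈ 8.6475e-7
N(A) = 2*A*(139 + A) (N(A) = (2*A)*(139 + A) = 2*A*(139 + A))
(N(S) + c) + U = (2*(-35)*(139 - 35) + 1/1156404) - 1282396 = (2*(-35)*104 + 1/1156404) - 1282396 = (-7280 + 1/1156404) - 1282396 = -8418621119/1156404 - 1282396 = -1491386485103/1156404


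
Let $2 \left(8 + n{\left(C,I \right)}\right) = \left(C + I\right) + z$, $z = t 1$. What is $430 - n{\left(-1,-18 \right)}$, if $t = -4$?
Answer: $\frac{899}{2} \approx 449.5$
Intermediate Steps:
$z = -4$ ($z = \left(-4\right) 1 = -4$)
$n{\left(C,I \right)} = -10 + \frac{C}{2} + \frac{I}{2}$ ($n{\left(C,I \right)} = -8 + \frac{\left(C + I\right) - 4}{2} = -8 + \frac{-4 + C + I}{2} = -8 + \left(-2 + \frac{C}{2} + \frac{I}{2}\right) = -10 + \frac{C}{2} + \frac{I}{2}$)
$430 - n{\left(-1,-18 \right)} = 430 - \left(-10 + \frac{1}{2} \left(-1\right) + \frac{1}{2} \left(-18\right)\right) = 430 - \left(-10 - \frac{1}{2} - 9\right) = 430 - - \frac{39}{2} = 430 + \frac{39}{2} = \frac{899}{2}$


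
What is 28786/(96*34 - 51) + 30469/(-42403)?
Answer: 1122715861/136240839 ≈ 8.2407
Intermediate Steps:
28786/(96*34 - 51) + 30469/(-42403) = 28786/(3264 - 51) + 30469*(-1/42403) = 28786/3213 - 30469/42403 = 1122715861/136240839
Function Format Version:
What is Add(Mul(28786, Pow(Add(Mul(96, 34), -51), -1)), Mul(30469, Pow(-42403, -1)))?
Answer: Rational(1122715861, 136240839) ≈ 8.2407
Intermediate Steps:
Add(Mul(28786, Pow(Add(Mul(96, 34), -51), -1)), Mul(30469, Pow(-42403, -1))) = Add(Mul(28786, Pow(Add(3264, -51), -1)), Mul(30469, Rational(-1, 42403))) = Add(Mul(28786, Pow(3213, -1)), Rational(-30469, 42403)) = Add(Mul(28786, Rational(1, 3213)), Rational(-30469, 42403)) = Add(Rational(28786, 3213), Rational(-30469, 42403)) = Rational(1122715861, 136240839)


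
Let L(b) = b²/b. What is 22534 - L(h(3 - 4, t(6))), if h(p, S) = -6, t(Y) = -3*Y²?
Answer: 22540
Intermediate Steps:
L(b) = b
22534 - L(h(3 - 4, t(6))) = 22534 - 1*(-6) = 22534 + 6 = 22540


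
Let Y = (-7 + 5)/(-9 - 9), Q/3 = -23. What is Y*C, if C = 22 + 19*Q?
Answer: -1289/9 ≈ -143.22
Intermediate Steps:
Q = -69 (Q = 3*(-23) = -69)
C = -1289 (C = 22 + 19*(-69) = 22 - 1311 = -1289)
Y = ⅑ (Y = -2/(-18) = -2*(-1/18) = ⅑ ≈ 0.11111)
Y*C = (⅑)*(-1289) = -1289/9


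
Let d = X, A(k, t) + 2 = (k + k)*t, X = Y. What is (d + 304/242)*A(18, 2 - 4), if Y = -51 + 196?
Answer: -1309578/121 ≈ -10823.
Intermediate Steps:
Y = 145
X = 145
A(k, t) = -2 + 2*k*t (A(k, t) = -2 + (k + k)*t = -2 + (2*k)*t = -2 + 2*k*t)
d = 145
(d + 304/242)*A(18, 2 - 4) = (145 + 304/242)*(-2 + 2*18*(2 - 4)) = (145 + 304*(1/242))*(-2 + 2*18*(-2)) = (145 + 152/121)*(-2 - 72) = (17697/121)*(-74) = -1309578/121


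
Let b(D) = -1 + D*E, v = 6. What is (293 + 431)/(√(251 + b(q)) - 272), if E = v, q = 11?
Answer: -49232/18417 - 362*√79/18417 ≈ -2.8479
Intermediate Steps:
E = 6
b(D) = -1 + 6*D (b(D) = -1 + D*6 = -1 + 6*D)
(293 + 431)/(√(251 + b(q)) - 272) = (293 + 431)/(√(251 + (-1 + 6*11)) - 272) = 724/(√(251 + (-1 + 66)) - 272) = 724/(√(251 + 65) - 272) = 724/(√316 - 272) = 724/(2*√79 - 272) = 724/(-272 + 2*√79)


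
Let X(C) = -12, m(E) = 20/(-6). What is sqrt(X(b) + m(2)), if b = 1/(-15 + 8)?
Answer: I*sqrt(138)/3 ≈ 3.9158*I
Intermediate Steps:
b = -1/7 (b = 1/(-7) = -1/7 ≈ -0.14286)
m(E) = -10/3 (m(E) = 20*(-1/6) = -10/3)
sqrt(X(b) + m(2)) = sqrt(-12 - 10/3) = sqrt(-46/3) = I*sqrt(138)/3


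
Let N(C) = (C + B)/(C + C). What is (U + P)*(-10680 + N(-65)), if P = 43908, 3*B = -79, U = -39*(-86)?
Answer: -32807122102/65 ≈ -5.0472e+8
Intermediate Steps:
U = 3354
B = -79/3 (B = (1/3)*(-79) = -79/3 ≈ -26.333)
N(C) = (-79/3 + C)/(2*C) (N(C) = (C - 79/3)/(C + C) = (-79/3 + C)/((2*C)) = (-79/3 + C)*(1/(2*C)) = (-79/3 + C)/(2*C))
(U + P)*(-10680 + N(-65)) = (3354 + 43908)*(-10680 + (1/6)*(-79 + 3*(-65))/(-65)) = 47262*(-10680 + (1/6)*(-1/65)*(-79 - 195)) = 47262*(-10680 + (1/6)*(-1/65)*(-274)) = 47262*(-10680 + 137/195) = 47262*(-2082463/195) = -32807122102/65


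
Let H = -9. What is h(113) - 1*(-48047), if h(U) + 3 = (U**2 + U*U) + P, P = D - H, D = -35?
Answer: 73556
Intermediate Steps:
P = -26 (P = -35 - 1*(-9) = -35 + 9 = -26)
h(U) = -29 + 2*U**2 (h(U) = -3 + ((U**2 + U*U) - 26) = -3 + ((U**2 + U**2) - 26) = -3 + (2*U**2 - 26) = -3 + (-26 + 2*U**2) = -29 + 2*U**2)
h(113) - 1*(-48047) = (-29 + 2*113**2) - 1*(-48047) = (-29 + 2*12769) + 48047 = (-29 + 25538) + 48047 = 25509 + 48047 = 73556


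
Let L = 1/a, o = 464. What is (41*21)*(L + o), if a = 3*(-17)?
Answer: 6791281/17 ≈ 3.9949e+5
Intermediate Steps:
a = -51
L = -1/51 (L = 1/(-51) = -1/51 ≈ -0.019608)
(41*21)*(L + o) = (41*21)*(-1/51 + 464) = 861*(23663/51) = 6791281/17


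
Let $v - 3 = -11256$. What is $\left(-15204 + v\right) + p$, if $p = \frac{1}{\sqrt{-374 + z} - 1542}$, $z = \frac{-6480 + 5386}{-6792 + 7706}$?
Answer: $- \frac{9584574211945}{362269871} - \frac{i \sqrt{78359505}}{1086809613} \approx -26457.0 - 8.145 \cdot 10^{-6} i$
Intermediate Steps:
$v = -11253$ ($v = 3 - 11256 = -11253$)
$z = - \frac{547}{457}$ ($z = - \frac{1094}{914} = \left(-1094\right) \frac{1}{914} = - \frac{547}{457} \approx -1.1969$)
$p = \frac{1}{-1542 + \frac{i \sqrt{78359505}}{457}}$ ($p = \frac{1}{\sqrt{-374 - \frac{547}{457}} - 1542} = \frac{1}{\sqrt{- \frac{171465}{457}} - 1542} = \frac{1}{\frac{i \sqrt{78359505}}{457} - 1542} = \frac{1}{-1542 + \frac{i \sqrt{78359505}}{457}} \approx -0.00064841 - 8.145 \cdot 10^{-6} i$)
$\left(-15204 + v\right) + p = \left(-15204 - 11253\right) - \left(\frac{234898}{362269871} + \frac{i \sqrt{78359505}}{1086809613}\right) = -26457 - \left(\frac{234898}{362269871} + \frac{i \sqrt{78359505}}{1086809613}\right) = - \frac{9584574211945}{362269871} - \frac{i \sqrt{78359505}}{1086809613}$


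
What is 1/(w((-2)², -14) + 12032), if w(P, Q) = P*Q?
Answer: 1/11976 ≈ 8.3500e-5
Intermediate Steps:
1/(w((-2)², -14) + 12032) = 1/((-2)²*(-14) + 12032) = 1/(4*(-14) + 12032) = 1/(-56 + 12032) = 1/11976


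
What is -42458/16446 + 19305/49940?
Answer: -16389659/7466484 ≈ -2.1951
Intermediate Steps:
-42458/16446 + 19305/49940 = -42458*1/16446 + 19305*(1/49940) = -21229/8223 + 351/908 = -16389659/7466484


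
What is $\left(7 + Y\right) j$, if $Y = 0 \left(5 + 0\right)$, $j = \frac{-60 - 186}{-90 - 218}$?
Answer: $\frac{123}{22} \approx 5.5909$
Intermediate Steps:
$j = \frac{123}{154}$ ($j = - \frac{246}{-308} = \left(-246\right) \left(- \frac{1}{308}\right) = \frac{123}{154} \approx 0.7987$)
$Y = 0$ ($Y = 0 \cdot 5 = 0$)
$\left(7 + Y\right) j = \left(7 + 0\right) \frac{123}{154} = 7 \cdot \frac{123}{154} = \frac{123}{22}$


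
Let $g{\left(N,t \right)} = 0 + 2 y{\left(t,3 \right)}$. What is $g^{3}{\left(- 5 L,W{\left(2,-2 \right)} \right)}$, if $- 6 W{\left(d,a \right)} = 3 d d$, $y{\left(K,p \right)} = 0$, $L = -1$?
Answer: $0$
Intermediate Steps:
$W{\left(d,a \right)} = - \frac{d^{2}}{2}$ ($W{\left(d,a \right)} = - \frac{3 d d}{6} = - \frac{3 d^{2}}{6} = - \frac{d^{2}}{2}$)
$g{\left(N,t \right)} = 0$ ($g{\left(N,t \right)} = 0 + 2 \cdot 0 = 0 + 0 = 0$)
$g^{3}{\left(- 5 L,W{\left(2,-2 \right)} \right)} = 0^{3} = 0$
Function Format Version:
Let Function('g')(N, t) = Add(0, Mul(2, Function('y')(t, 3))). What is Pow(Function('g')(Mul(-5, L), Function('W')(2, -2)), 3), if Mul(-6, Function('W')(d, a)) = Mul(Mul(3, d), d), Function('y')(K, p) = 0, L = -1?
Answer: 0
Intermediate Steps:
Function('W')(d, a) = Mul(Rational(-1, 2), Pow(d, 2)) (Function('W')(d, a) = Mul(Rational(-1, 6), Mul(Mul(3, d), d)) = Mul(Rational(-1, 6), Mul(3, Pow(d, 2))) = Mul(Rational(-1, 2), Pow(d, 2)))
Function('g')(N, t) = 0 (Function('g')(N, t) = Add(0, Mul(2, 0)) = Add(0, 0) = 0)
Pow(Function('g')(Mul(-5, L), Function('W')(2, -2)), 3) = Pow(0, 3) = 0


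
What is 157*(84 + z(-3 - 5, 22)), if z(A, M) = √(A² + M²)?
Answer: 13188 + 314*√137 ≈ 16863.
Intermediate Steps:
157*(84 + z(-3 - 5, 22)) = 157*(84 + √((-3 - 5)² + 22²)) = 157*(84 + √((-8)² + 484)) = 157*(84 + √(64 + 484)) = 157*(84 + √548) = 157*(84 + 2*√137) = 13188 + 314*√137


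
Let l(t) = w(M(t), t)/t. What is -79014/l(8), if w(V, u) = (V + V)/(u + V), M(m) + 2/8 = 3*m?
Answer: -40139112/95 ≈ -4.2252e+5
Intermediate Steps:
M(m) = -1/4 + 3*m
w(V, u) = 2*V/(V + u) (w(V, u) = (2*V)/(V + u) = 2*V/(V + u))
l(t) = 2*(-1/4 + 3*t)/(t*(-1/4 + 4*t)) (l(t) = (2*(-1/4 + 3*t)/((-1/4 + 3*t) + t))/t = (2*(-1/4 + 3*t)/(-1/4 + 4*t))/t = 2*(-1/4 + 3*t)/(t*(-1/4 + 4*t)))
-79014/l(8) = -79014*4*(-1 + 16*8)/(-1 + 12*8) = -79014*4*(-1 + 128)/(-1 + 96) = -79014/(2*(1/8)*95/127) = -79014/(2*(1/8)*(1/127)*95) = -79014/95/508 = -79014*508/95 = -40139112/95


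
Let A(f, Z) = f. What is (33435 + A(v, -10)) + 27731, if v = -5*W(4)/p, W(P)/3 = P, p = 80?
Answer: 244661/4 ≈ 61165.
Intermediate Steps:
W(P) = 3*P
v = -¾ (v = -5*3*4/80 = -60/80 = -5*3/20 = -¾ ≈ -0.75000)
(33435 + A(v, -10)) + 27731 = (33435 - ¾) + 27731 = 133737/4 + 27731 = 244661/4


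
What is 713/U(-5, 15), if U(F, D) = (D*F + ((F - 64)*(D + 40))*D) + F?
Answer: -713/57005 ≈ -0.012508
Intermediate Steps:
U(F, D) = F + D*F + D*(-64 + F)*(40 + D) (U(F, D) = (D*F + ((-64 + F)*(40 + D))*D) + F = (D*F + D*(-64 + F)*(40 + D)) + F = F + D*F + D*(-64 + F)*(40 + D))
713/U(-5, 15) = 713/(-5 - 2560*15 - 64*15² - 5*15² + 41*15*(-5)) = 713/(-5 - 38400 - 64*225 - 5*225 - 3075) = 713/(-5 - 38400 - 14400 - 1125 - 3075) = 713/(-57005) = 713*(-1/57005) = -713/57005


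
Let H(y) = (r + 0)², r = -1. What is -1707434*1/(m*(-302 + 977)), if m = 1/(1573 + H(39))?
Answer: -2687501116/675 ≈ -3.9815e+6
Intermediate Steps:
H(y) = 1 (H(y) = (-1 + 0)² = (-1)² = 1)
m = 1/1574 (m = 1/(1573 + 1) = 1/1574 ≈ 0.00063532)
-1707434*1/(m*(-302 + 977)) = -1707434*1574/(-302 + 977) = -1707434/(675*(1/1574)) = -1707434/675/1574 = -1707434*1574/675 = -2687501116/675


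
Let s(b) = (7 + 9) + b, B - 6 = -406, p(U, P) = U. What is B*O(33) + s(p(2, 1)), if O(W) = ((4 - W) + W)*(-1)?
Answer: 1618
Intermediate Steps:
B = -400 (B = 6 - 406 = -400)
O(W) = -4 (O(W) = 4*(-1) = -4)
s(b) = 16 + b
B*O(33) + s(p(2, 1)) = -400*(-4) + (16 + 2) = 1600 + 18 = 1618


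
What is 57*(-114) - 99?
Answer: -6597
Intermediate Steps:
57*(-114) - 99 = -6498 - 99 = -6597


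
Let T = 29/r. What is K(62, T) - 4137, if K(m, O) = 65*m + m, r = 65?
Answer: -45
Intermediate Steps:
T = 29/65 ≈ 0.44615
K(m, O) = 66*m
K(62, T) - 4137 = 66*62 - 4137 = 4092 - 4137 = -45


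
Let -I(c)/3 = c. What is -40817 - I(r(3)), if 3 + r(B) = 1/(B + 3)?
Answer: -81651/2 ≈ -40826.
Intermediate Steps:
r(B) = -3 + 1/(3 + B) (r(B) = -3 + 1/(B + 3) = -3 + 1/(3 + B))
I(c) = -3*c
-40817 - I(r(3)) = -40817 - (-3)*(-8 - 3*3)/(3 + 3) = -40817 - (-3)*(-8 - 9)/6 = -40817 - (-3)*(1/6)*(-17) = -40817 - (-3)*(-17)/6 = -40817 - 1*17/2 = -40817 - 17/2 = -81651/2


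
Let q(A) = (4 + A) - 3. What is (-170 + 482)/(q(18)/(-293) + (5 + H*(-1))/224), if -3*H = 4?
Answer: -61431552/7201 ≈ -8531.0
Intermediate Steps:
H = -4/3 (H = -⅓*4 = -4/3 ≈ -1.3333)
q(A) = 1 + A
(-170 + 482)/(q(18)/(-293) + (5 + H*(-1))/224) = (-170 + 482)/((1 + 18)/(-293) + (5 - 4/3*(-1))/224) = 312/(19*(-1/293) + (5 + 4/3)*(1/224)) = 312/(-19/293 + (19/3)*(1/224)) = 312/(-19/293 + 19/672) = 312/(-7201/196896) = 312*(-196896/7201) = -61431552/7201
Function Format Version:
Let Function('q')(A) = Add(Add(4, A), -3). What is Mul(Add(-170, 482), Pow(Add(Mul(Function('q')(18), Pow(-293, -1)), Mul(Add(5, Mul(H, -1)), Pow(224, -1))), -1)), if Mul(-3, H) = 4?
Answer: Rational(-61431552, 7201) ≈ -8531.0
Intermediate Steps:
H = Rational(-4, 3) (H = Mul(Rational(-1, 3), 4) = Rational(-4, 3) ≈ -1.3333)
Function('q')(A) = Add(1, A)
Mul(Add(-170, 482), Pow(Add(Mul(Function('q')(18), Pow(-293, -1)), Mul(Add(5, Mul(H, -1)), Pow(224, -1))), -1)) = Mul(Add(-170, 482), Pow(Add(Mul(Add(1, 18), Pow(-293, -1)), Mul(Add(5, Mul(Rational(-4, 3), -1)), Pow(224, -1))), -1)) = Mul(312, Pow(Add(Mul(19, Rational(-1, 293)), Mul(Add(5, Rational(4, 3)), Rational(1, 224))), -1)) = Mul(312, Pow(Add(Rational(-19, 293), Mul(Rational(19, 3), Rational(1, 224))), -1)) = Mul(312, Pow(Add(Rational(-19, 293), Rational(19, 672)), -1)) = Mul(312, Pow(Rational(-7201, 196896), -1)) = Mul(312, Rational(-196896, 7201)) = Rational(-61431552, 7201)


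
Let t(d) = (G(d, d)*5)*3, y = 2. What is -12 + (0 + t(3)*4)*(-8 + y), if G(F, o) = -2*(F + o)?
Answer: 4308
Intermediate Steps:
G(F, o) = -2*F - 2*o
t(d) = -60*d (t(d) = ((-2*d - 2*d)*5)*3 = (-4*d*5)*3 = -20*d*3 = -60*d)
-12 + (0 + t(3)*4)*(-8 + y) = -12 + (0 - 60*3*4)*(-8 + 2) = -12 + (0 - 180*4)*(-6) = -12 + (0 - 720)*(-6) = -12 - 720*(-6) = -12 + 4320 = 4308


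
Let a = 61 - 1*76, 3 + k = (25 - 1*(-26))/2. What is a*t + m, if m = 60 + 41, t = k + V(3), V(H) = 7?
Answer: -683/2 ≈ -341.50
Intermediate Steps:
k = 45/2 (k = -3 + (25 - 1*(-26))/2 = -3 + (25 + 26)*(½) = -3 + 51*(½) = -3 + 51/2 = 45/2 ≈ 22.500)
a = -15 (a = 61 - 76 = -15)
t = 59/2 (t = 45/2 + 7 = 59/2 ≈ 29.500)
m = 101
a*t + m = -15*59/2 + 101 = -885/2 + 101 = -683/2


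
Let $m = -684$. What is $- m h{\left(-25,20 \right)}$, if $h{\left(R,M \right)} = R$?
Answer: $-17100$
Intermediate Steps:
$- m h{\left(-25,20 \right)} = - \left(-684\right) \left(-25\right) = \left(-1\right) 17100 = -17100$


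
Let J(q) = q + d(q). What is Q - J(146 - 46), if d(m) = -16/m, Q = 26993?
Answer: 672329/25 ≈ 26893.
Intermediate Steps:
J(q) = q - 16/q
Q - J(146 - 46) = 26993 - ((146 - 46) - 16/(146 - 46)) = 26993 - (100 - 16/100) = 26993 - (100 - 16*1/100) = 26993 - (100 - 4/25) = 26993 - 1*2496/25 = 26993 - 2496/25 = 672329/25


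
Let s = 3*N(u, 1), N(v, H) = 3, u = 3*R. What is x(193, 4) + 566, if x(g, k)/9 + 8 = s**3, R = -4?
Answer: 7055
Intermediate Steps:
u = -12 (u = 3*(-4) = -12)
s = 9 (s = 3*3 = 9)
x(g, k) = 6489 (x(g, k) = -72 + 9*9**3 = -72 + 9*729 = -72 + 6561 = 6489)
x(193, 4) + 566 = 6489 + 566 = 7055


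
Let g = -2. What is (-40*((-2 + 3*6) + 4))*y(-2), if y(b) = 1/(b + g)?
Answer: 200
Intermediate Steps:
y(b) = 1/(-2 + b) (y(b) = 1/(b - 2) = 1/(-2 + b))
(-40*((-2 + 3*6) + 4))*y(-2) = (-40*((-2 + 3*6) + 4))/(-2 - 2) = -40*((-2 + 18) + 4)/(-4) = -40*(16 + 4)*(-¼) = -40*20*(-¼) = -10*80*(-¼) = -800*(-¼) = 200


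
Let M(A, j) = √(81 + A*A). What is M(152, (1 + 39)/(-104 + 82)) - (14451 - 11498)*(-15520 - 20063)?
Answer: 105076599 + √23185 ≈ 1.0508e+8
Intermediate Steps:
M(A, j) = √(81 + A²)
M(152, (1 + 39)/(-104 + 82)) - (14451 - 11498)*(-15520 - 20063) = √(81 + 152²) - (14451 - 11498)*(-15520 - 20063) = √(81 + 23104) - 2953*(-35583) = √23185 - 1*(-105076599) = √23185 + 105076599 = 105076599 + √23185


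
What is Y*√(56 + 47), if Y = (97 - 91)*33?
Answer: 198*√103 ≈ 2009.5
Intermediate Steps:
Y = 198 (Y = 6*33 = 198)
Y*√(56 + 47) = 198*√(56 + 47) = 198*√103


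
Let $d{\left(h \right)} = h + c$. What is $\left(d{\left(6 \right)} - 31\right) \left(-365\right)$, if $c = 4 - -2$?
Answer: $6935$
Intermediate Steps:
$c = 6$ ($c = 4 + 2 = 6$)
$d{\left(h \right)} = 6 + h$ ($d{\left(h \right)} = h + 6 = 6 + h$)
$\left(d{\left(6 \right)} - 31\right) \left(-365\right) = \left(\left(6 + 6\right) - 31\right) \left(-365\right) = \left(12 - 31\right) \left(-365\right) = \left(-19\right) \left(-365\right) = 6935$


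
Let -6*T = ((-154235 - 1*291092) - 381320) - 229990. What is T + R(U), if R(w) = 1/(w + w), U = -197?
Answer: 104078743/591 ≈ 1.7611e+5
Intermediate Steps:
T = 1056637/6 (T = -(((-154235 - 1*291092) - 381320) - 229990)/6 = -(((-154235 - 291092) - 381320) - 229990)/6 = -((-445327 - 381320) - 229990)/6 = -(-826647 - 229990)/6 = -1/6*(-1056637) = 1056637/6 ≈ 1.7611e+5)
R(w) = 1/(2*w)
T + R(U) = 1056637/6 + (1/2)/(-197) = 1056637/6 + (1/2)*(-1/197) = 1056637/6 - 1/394 = 104078743/591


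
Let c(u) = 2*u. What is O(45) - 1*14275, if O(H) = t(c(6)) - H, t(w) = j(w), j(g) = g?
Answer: -14308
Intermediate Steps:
t(w) = w
O(H) = 12 - H (O(H) = 2*6 - H = 12 - H)
O(45) - 1*14275 = (12 - 1*45) - 1*14275 = (12 - 45) - 14275 = -33 - 14275 = -14308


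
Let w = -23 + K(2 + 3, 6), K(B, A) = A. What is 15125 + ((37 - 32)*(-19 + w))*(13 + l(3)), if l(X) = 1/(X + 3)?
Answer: 12755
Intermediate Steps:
w = -17 (w = -23 + 6 = -17)
l(X) = 1/(3 + X)
15125 + ((37 - 32)*(-19 + w))*(13 + l(3)) = 15125 + ((37 - 32)*(-19 - 17))*(13 + 1/(3 + 3)) = 15125 + (5*(-36))*(13 + 1/6) = 15125 - 180*(13 + 1/6) = 15125 - 180*79/6 = 15125 - 2370 = 12755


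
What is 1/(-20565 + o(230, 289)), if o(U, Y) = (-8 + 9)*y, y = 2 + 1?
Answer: -1/20562 ≈ -4.8633e-5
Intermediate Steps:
y = 3
o(U, Y) = 3 (o(U, Y) = (-8 + 9)*3 = 1*3 = 3)
1/(-20565 + o(230, 289)) = 1/(-20565 + 3) = 1/(-20562) = -1/20562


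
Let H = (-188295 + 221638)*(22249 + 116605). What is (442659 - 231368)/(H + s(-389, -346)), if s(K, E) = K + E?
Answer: 211291/4629808187 ≈ 4.5637e-5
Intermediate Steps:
s(K, E) = E + K
H = 4629808922 (H = 33343*138854 = 4629808922)
(442659 - 231368)/(H + s(-389, -346)) = (442659 - 231368)/(4629808922 + (-346 - 389)) = 211291/(4629808922 - 735) = 211291/4629808187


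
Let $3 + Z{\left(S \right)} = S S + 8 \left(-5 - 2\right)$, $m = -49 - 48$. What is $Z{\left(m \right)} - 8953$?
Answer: $397$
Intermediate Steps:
$m = -97$ ($m = -49 - 48 = -97$)
$Z{\left(S \right)} = -59 + S^{2}$ ($Z{\left(S \right)} = -3 + \left(S S + 8 \left(-5 - 2\right)\right) = -3 + \left(S^{2} + 8 \left(-7\right)\right) = -3 + \left(S^{2} - 56\right) = -3 + \left(-56 + S^{2}\right) = -59 + S^{2}$)
$Z{\left(m \right)} - 8953 = \left(-59 + \left(-97\right)^{2}\right) - 8953 = \left(-59 + 9409\right) - 8953 = 9350 - 8953 = 397$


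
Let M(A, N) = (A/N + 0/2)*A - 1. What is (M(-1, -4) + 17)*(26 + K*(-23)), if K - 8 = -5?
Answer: -2709/4 ≈ -677.25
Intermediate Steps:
K = 3 (K = 8 - 5 = 3)
M(A, N) = -1 + A²/N (M(A, N) = (A/N + 0*(½))*A - 1 = (A/N + 0)*A - 1 = (A/N)*A - 1 = A²/N - 1 = -1 + A²/N)
(M(-1, -4) + 17)*(26 + K*(-23)) = (((-1)² - 1*(-4))/(-4) + 17)*(26 + 3*(-23)) = (-(1 + 4)/4 + 17)*(26 - 69) = (-¼*5 + 17)*(-43) = (-5/4 + 17)*(-43) = (63/4)*(-43) = -2709/4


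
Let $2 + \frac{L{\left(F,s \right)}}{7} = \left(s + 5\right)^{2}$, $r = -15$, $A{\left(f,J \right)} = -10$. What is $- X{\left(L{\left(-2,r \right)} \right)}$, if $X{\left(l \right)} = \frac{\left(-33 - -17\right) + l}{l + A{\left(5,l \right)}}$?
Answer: $- \frac{335}{338} \approx -0.99112$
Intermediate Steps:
$L{\left(F,s \right)} = -14 + 7 \left(5 + s\right)^{2}$ ($L{\left(F,s \right)} = -14 + 7 \left(s + 5\right)^{2} = -14 + 7 \left(5 + s\right)^{2}$)
$X{\left(l \right)} = \frac{-16 + l}{-10 + l}$ ($X{\left(l \right)} = \frac{\left(-33 - -17\right) + l}{l - 10} = \frac{\left(-33 + 17\right) + l}{-10 + l} = \frac{-16 + l}{-10 + l}$)
$- X{\left(L{\left(-2,r \right)} \right)} = - \frac{-16 - \left(14 - 7 \left(5 - 15\right)^{2}\right)}{-10 - \left(14 - 7 \left(5 - 15\right)^{2}\right)} = - \frac{-16 - \left(14 - 7 \left(-10\right)^{2}\right)}{-10 - \left(14 - 7 \left(-10\right)^{2}\right)} = - \frac{-16 + \left(-14 + 7 \cdot 100\right)}{-10 + \left(-14 + 7 \cdot 100\right)} = - \frac{-16 + \left(-14 + 700\right)}{-10 + \left(-14 + 700\right)} = - \frac{-16 + 686}{-10 + 686} = - \frac{670}{676} = \left(-1\right) \frac{335}{338} = - \frac{335}{338}$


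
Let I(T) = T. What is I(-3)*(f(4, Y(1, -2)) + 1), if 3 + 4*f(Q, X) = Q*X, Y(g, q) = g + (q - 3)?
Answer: 45/4 ≈ 11.250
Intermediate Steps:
Y(g, q) = -3 + g + q (Y(g, q) = g + (-3 + q) = -3 + g + q)
f(Q, X) = -¾ + Q*X/4 (f(Q, X) = -¾ + (Q*X)/4 = -¾ + Q*X/4)
I(-3)*(f(4, Y(1, -2)) + 1) = -3*((-¾ + (¼)*4*(-3 + 1 - 2)) + 1) = -3*((-¾ + (¼)*4*(-4)) + 1) = -3*((-¾ - 4) + 1) = -3*(-19/4 + 1) = -3*(-15/4) = 45/4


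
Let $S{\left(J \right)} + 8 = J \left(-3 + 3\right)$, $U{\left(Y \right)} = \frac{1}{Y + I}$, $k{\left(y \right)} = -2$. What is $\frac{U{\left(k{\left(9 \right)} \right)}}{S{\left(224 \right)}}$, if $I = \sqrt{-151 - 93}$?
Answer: $\frac{1}{992} + \frac{i \sqrt{61}}{992} \approx 0.0010081 + 0.0078732 i$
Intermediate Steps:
$I = 2 i \sqrt{61}$ ($I = \sqrt{-244} = 2 i \sqrt{61} \approx 15.62 i$)
$U{\left(Y \right)} = \frac{1}{Y + 2 i \sqrt{61}}$
$S{\left(J \right)} = -8$ ($S{\left(J \right)} = -8 + J \left(-3 + 3\right) = -8 + J 0 = -8 + 0 = -8$)
$\frac{U{\left(k{\left(9 \right)} \right)}}{S{\left(224 \right)}} = \frac{1}{\left(-2 + 2 i \sqrt{61}\right) \left(-8\right)} = \frac{1}{-2 + 2 i \sqrt{61}} \left(- \frac{1}{8}\right) = - \frac{1}{8 \left(-2 + 2 i \sqrt{61}\right)}$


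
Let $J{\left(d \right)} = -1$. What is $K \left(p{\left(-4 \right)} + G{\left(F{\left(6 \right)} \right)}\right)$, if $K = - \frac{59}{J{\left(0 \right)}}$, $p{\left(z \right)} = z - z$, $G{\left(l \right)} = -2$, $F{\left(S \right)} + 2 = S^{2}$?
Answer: $-118$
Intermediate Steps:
$F{\left(S \right)} = -2 + S^{2}$
$p{\left(z \right)} = 0$
$K = 59$ ($K = - \frac{59}{-1} = \left(-59\right) \left(-1\right) = 59$)
$K \left(p{\left(-4 \right)} + G{\left(F{\left(6 \right)} \right)}\right) = 59 \left(0 - 2\right) = 59 \left(-2\right) = -118$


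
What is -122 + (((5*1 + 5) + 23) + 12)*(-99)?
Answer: -4577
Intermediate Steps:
-122 + (((5*1 + 5) + 23) + 12)*(-99) = -122 + (((5 + 5) + 23) + 12)*(-99) = -122 + ((10 + 23) + 12)*(-99) = -122 + (33 + 12)*(-99) = -122 + 45*(-99) = -122 - 4455 = -4577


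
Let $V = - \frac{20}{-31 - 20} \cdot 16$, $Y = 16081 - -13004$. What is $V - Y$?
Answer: $- \frac{1483015}{51} \approx -29079.0$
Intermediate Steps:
$Y = 29085$ ($Y = 16081 + 13004 = 29085$)
$V = \frac{320}{51}$ ($V = - \frac{20}{-51} \cdot 16 = \left(-20\right) \left(- \frac{1}{51}\right) 16 = \frac{20}{51} \cdot 16 = \frac{320}{51} \approx 6.2745$)
$V - Y = \frac{320}{51} - 29085 = - \frac{1483015}{51}$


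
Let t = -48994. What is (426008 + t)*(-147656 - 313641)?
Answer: -173915427158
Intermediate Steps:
(426008 + t)*(-147656 - 313641) = (426008 - 48994)*(-147656 - 313641) = 377014*(-461297) = -173915427158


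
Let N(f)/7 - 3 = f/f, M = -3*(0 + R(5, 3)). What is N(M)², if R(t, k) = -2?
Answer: 784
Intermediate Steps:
M = 6 (M = -3*(0 - 2) = -3*(-2) = 6)
N(f) = 28 (N(f) = 21 + 7*(f/f) = 21 + 7*1 = 21 + 7 = 28)
N(M)² = 28² = 784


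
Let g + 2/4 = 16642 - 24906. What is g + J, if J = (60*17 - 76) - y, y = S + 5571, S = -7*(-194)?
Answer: -28499/2 ≈ -14250.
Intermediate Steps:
S = 1358
y = 6929 (y = 1358 + 5571 = 6929)
g = -16529/2 (g = -½ + (16642 - 24906) = -½ - 8264 = -16529/2 ≈ -8264.5)
J = -5985 (J = (60*17 - 76) - 1*6929 = (1020 - 76) - 6929 = 944 - 6929 = -5985)
g + J = -16529/2 - 5985 = -28499/2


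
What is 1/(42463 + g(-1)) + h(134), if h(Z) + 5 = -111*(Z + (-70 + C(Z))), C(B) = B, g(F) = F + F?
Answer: -933420162/42461 ≈ -21983.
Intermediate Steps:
g(F) = 2*F
h(Z) = 7765 - 222*Z (h(Z) = -5 - 111*(Z + (-70 + Z)) = -5 - 111*(-70 + 2*Z) = -5 + (7770 - 222*Z) = 7765 - 222*Z)
1/(42463 + g(-1)) + h(134) = 1/(42463 + 2*(-1)) + (7765 - 222*134) = 1/(42463 - 2) + (7765 - 29748) = 1/42461 - 21983 = -933420162/42461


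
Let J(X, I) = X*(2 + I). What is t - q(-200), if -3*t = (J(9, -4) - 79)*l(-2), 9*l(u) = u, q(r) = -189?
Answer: 4909/27 ≈ 181.81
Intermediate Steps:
l(u) = u/9
t = -194/27 (t = -(9*(2 - 4) - 79)*(⅑)*(-2)/3 = -(9*(-2) - 79)*(-2)/(3*9) = -(-18 - 79)*(-2)/(3*9) = -(-97)*(-2)/(3*9) = -⅓*194/9 = -194/27 ≈ -7.1852)
t - q(-200) = -194/27 - 1*(-189) = -194/27 + 189 = 4909/27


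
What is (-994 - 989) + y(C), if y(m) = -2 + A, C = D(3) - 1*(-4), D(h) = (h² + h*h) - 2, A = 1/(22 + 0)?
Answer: -43669/22 ≈ -1985.0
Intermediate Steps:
A = 1/22 ≈ 0.045455
D(h) = -2 + 2*h² (D(h) = (h² + h²) - 2 = 2*h² - 2 = -2 + 2*h²)
C = 20 (C = (-2 + 2*3²) - 1*(-4) = (-2 + 2*9) + 4 = (-2 + 18) + 4 = 16 + 4 = 20)
y(m) = -43/22 (y(m) = -2 + 1/22 = -43/22)
(-994 - 989) + y(C) = (-994 - 989) - 43/22 = -1983 - 43/22 = -43669/22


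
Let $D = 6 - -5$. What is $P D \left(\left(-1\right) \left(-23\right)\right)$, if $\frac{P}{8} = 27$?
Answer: $54648$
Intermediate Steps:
$D = 11$ ($D = 6 + 5 = 11$)
$P = 216$ ($P = 8 \cdot 27 = 216$)
$P D \left(\left(-1\right) \left(-23\right)\right) = 216 \cdot 11 \left(\left(-1\right) \left(-23\right)\right) = 2376 \cdot 23 = 54648$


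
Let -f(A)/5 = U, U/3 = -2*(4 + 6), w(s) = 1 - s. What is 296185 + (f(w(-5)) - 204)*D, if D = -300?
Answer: 267385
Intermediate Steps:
U = -60 (U = 3*(-2*(4 + 6)) = 3*(-2*10) = 3*(-20) = -60)
f(A) = 300 (f(A) = -5*(-60) = 300)
296185 + (f(w(-5)) - 204)*D = 296185 + (300 - 204)*(-300) = 296185 + 96*(-300) = 296185 - 28800 = 267385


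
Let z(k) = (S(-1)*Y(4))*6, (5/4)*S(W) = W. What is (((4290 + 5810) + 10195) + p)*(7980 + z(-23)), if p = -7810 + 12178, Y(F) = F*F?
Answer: 974583108/5 ≈ 1.9492e+8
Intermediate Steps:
Y(F) = F**2
S(W) = 4*W/5
z(k) = -384/5 (z(k) = (((4/5)*(-1))*4**2)*6 = -4/5*16*6 = -64/5*6 = -384/5)
p = 4368
(((4290 + 5810) + 10195) + p)*(7980 + z(-23)) = (((4290 + 5810) + 10195) + 4368)*(7980 - 384/5) = ((10100 + 10195) + 4368)*(39516/5) = (20295 + 4368)*(39516/5) = 24663*(39516/5) = 974583108/5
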